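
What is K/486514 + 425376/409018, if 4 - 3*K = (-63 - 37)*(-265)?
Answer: 50834733072/49748245813 ≈ 1.0218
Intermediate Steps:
K = -8832 (K = 4/3 - (-63 - 37)*(-265)/3 = 4/3 - (-100)*(-265)/3 = 4/3 - ⅓*26500 = 4/3 - 26500/3 = -8832)
K/486514 + 425376/409018 = -8832/486514 + 425376/409018 = -8832*1/486514 + 425376*(1/409018) = -4416/243257 + 212688/204509 = 50834733072/49748245813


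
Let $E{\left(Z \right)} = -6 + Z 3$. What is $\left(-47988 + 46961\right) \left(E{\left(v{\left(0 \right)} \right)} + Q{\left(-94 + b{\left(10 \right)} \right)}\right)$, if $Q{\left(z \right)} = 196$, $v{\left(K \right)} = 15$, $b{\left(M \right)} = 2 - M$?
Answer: $-241345$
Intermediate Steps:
$E{\left(Z \right)} = -6 + 3 Z$
$\left(-47988 + 46961\right) \left(E{\left(v{\left(0 \right)} \right)} + Q{\left(-94 + b{\left(10 \right)} \right)}\right) = \left(-47988 + 46961\right) \left(\left(-6 + 3 \cdot 15\right) + 196\right) = - 1027 \left(\left(-6 + 45\right) + 196\right) = - 1027 \left(39 + 196\right) = \left(-1027\right) 235 = -241345$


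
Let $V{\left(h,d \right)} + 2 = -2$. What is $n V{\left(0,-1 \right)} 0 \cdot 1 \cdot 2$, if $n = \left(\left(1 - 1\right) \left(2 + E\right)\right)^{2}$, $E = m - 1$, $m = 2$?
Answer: $0$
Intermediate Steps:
$V{\left(h,d \right)} = -4$ ($V{\left(h,d \right)} = -2 - 2 = -4$)
$E = 1$ ($E = 2 - 1 = 1$)
$n = 0$ ($n = \left(\left(1 - 1\right) \left(2 + 1\right)\right)^{2} = \left(0 \cdot 3\right)^{2} = 0^{2} = 0$)
$n V{\left(0,-1 \right)} 0 \cdot 1 \cdot 2 = 0 \left(-4\right) 0 \cdot 1 \cdot 2 = 0 \cdot 0 \cdot 2 = 0 \cdot 0 = 0$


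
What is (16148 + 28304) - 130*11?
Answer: 43022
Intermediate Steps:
(16148 + 28304) - 130*11 = 44452 - 26*55 = 44452 - 1430 = 43022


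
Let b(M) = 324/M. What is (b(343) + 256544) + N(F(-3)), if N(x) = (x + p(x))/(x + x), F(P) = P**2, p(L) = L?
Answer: 87995259/343 ≈ 2.5655e+5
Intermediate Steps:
N(x) = 1 (N(x) = (x + x)/(x + x) = (2*x)/((2*x)) = (2*x)*(1/(2*x)) = 1)
(b(343) + 256544) + N(F(-3)) = (324/343 + 256544) + 1 = 87994916/343 + 1 = 87995259/343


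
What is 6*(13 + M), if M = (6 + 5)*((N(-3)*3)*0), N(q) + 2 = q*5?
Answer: 78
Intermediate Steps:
N(q) = -2 + 5*q (N(q) = -2 + q*5 = -2 + 5*q)
M = 0 (M = (6 + 5)*(((-2 + 5*(-3))*3)*0) = 11*(((-2 - 15)*3)*0) = 11*(-17*3*0) = 11*(-51*0) = 11*0 = 0)
6*(13 + M) = 6*(13 + 0) = 6*13 = 78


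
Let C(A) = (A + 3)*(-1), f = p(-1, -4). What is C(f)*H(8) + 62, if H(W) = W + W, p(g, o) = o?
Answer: 78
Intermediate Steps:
f = -4
C(A) = -3 - A (C(A) = (3 + A)*(-1) = -3 - A)
H(W) = 2*W
C(f)*H(8) + 62 = (-3 - 1*(-4))*(2*8) + 62 = (-3 + 4)*16 + 62 = 1*16 + 62 = 16 + 62 = 78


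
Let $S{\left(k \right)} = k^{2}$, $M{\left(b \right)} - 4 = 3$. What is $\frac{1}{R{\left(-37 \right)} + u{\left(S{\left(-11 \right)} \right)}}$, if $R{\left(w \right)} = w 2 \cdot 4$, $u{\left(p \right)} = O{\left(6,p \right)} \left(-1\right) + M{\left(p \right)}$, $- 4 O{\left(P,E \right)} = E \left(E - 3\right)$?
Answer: $\frac{2}{6561} \approx 0.00030483$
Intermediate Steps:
$M{\left(b \right)} = 7$ ($M{\left(b \right)} = 4 + 3 = 7$)
$O{\left(P,E \right)} = - \frac{E \left(-3 + E\right)}{4}$ ($O{\left(P,E \right)} = - \frac{E \left(E - 3\right)}{4} = - \frac{E \left(-3 + E\right)}{4}$)
$u{\left(p \right)} = 7 - \frac{p \left(3 - p\right)}{4}$ ($u{\left(p \right)} = \frac{p \left(3 - p\right)}{4} \left(-1\right) + 7 = - \frac{p \left(3 - p\right)}{4} + 7 = 7 - \frac{p \left(3 - p\right)}{4}$)
$R{\left(w \right)} = 8 w$ ($R{\left(w \right)} = 2 w 4 = 8 w$)
$\frac{1}{R{\left(-37 \right)} + u{\left(S{\left(-11 \right)} \right)}} = \frac{1}{8 \left(-37\right) + \left(7 + \frac{\left(-11\right)^{2} \left(-3 + \left(-11\right)^{2}\right)}{4}\right)} = \frac{1}{-296 + \left(7 + \frac{1}{4} \cdot 121 \left(-3 + 121\right)\right)} = \frac{1}{-296 + \left(7 + \frac{1}{4} \cdot 121 \cdot 118\right)} = \frac{1}{-296 + \left(7 + \frac{7139}{2}\right)} = \frac{1}{-296 + \frac{7153}{2}} = \frac{1}{\frac{6561}{2}} = \frac{2}{6561}$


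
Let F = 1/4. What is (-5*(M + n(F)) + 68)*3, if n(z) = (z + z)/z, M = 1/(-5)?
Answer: 177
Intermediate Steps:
M = -⅕ ≈ -0.20000
F = ¼ (F = 1*(¼) = ¼ ≈ 0.25000)
n(z) = 2 (n(z) = (2*z)/z = 2)
(-5*(M + n(F)) + 68)*3 = (-5*(-⅕ + 2) + 68)*3 = (-5*9/5 + 68)*3 = (-9 + 68)*3 = 59*3 = 177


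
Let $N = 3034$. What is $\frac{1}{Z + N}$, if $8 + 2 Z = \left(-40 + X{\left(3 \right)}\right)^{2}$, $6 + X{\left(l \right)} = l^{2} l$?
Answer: $\frac{2}{6421} \approx 0.00031148$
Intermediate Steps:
$X{\left(l \right)} = -6 + l^{3}$ ($X{\left(l \right)} = -6 + l^{2} l = -6 + l^{3}$)
$Z = \frac{353}{2}$ ($Z = -4 + \frac{\left(-40 - \left(6 - 3^{3}\right)\right)^{2}}{2} = -4 + \frac{\left(-40 + \left(-6 + 27\right)\right)^{2}}{2} = -4 + \frac{\left(-40 + 21\right)^{2}}{2} = -4 + \frac{\left(-19\right)^{2}}{2} = -4 + \frac{1}{2} \cdot 361 = -4 + \frac{361}{2} = \frac{353}{2} \approx 176.5$)
$\frac{1}{Z + N} = \frac{1}{\frac{353}{2} + 3034} = \frac{1}{\frac{6421}{2}} = \frac{2}{6421}$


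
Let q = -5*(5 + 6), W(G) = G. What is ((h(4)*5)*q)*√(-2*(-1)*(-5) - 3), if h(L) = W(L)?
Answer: -1100*I*√13 ≈ -3966.1*I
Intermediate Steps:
q = -55 (q = -5*11 = -55)
h(L) = L
((h(4)*5)*q)*√(-2*(-1)*(-5) - 3) = ((4*5)*(-55))*√(-2*(-1)*(-5) - 3) = (20*(-55))*√(2*(-5) - 3) = -1100*√(-10 - 3) = -1100*I*√13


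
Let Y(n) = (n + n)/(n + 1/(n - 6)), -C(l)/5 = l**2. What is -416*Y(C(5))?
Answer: -1703000/2047 ≈ -831.95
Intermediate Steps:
C(l) = -5*l**2
Y(n) = 2*n/(n + 1/(-6 + n)) (Y(n) = (2*n)/(n + 1/(-6 + n)) = 2*n/(n + 1/(-6 + n)))
-416*Y(C(5)) = -832*(-5*5**2)*(-6 - 5*5**2)/(1 + (-5*5**2)**2 - (-30)*5**2) = -832*(-5*25)*(-6 - 5*25)/(1 + (-5*25)**2 - (-30)*25) = -832*(-125)*(-6 - 125)/(1 + (-125)**2 - 6*(-125)) = -832*(-125)*(-131)/(1 + 15625 + 750) = -832*(-125)*(-131)/16376 = -416*16375/8188 = -1703000/2047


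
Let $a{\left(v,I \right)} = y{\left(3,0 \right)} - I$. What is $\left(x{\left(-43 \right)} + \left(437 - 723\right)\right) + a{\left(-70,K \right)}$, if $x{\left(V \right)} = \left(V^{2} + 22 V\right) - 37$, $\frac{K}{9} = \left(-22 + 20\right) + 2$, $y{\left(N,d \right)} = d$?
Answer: $580$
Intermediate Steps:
$K = 0$ ($K = 9 \left(\left(-22 + 20\right) + 2\right) = 9 \left(-2 + 2\right) = 9 \cdot 0 = 0$)
$a{\left(v,I \right)} = - I$ ($a{\left(v,I \right)} = 0 - I = - I$)
$x{\left(V \right)} = -37 + V^{2} + 22 V$
$\left(x{\left(-43 \right)} + \left(437 - 723\right)\right) + a{\left(-70,K \right)} = \left(\left(-37 + \left(-43\right)^{2} + 22 \left(-43\right)\right) + \left(437 - 723\right)\right) - 0 = \left(\left(-37 + 1849 - 946\right) + \left(437 - 723\right)\right) + 0 = \left(866 - 286\right) + 0 = 580 + 0 = 580$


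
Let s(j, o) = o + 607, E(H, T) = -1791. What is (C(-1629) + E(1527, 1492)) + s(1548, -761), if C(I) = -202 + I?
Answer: -3776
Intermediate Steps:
s(j, o) = 607 + o
(C(-1629) + E(1527, 1492)) + s(1548, -761) = ((-202 - 1629) - 1791) + (607 - 761) = (-1831 - 1791) - 154 = -3622 - 154 = -3776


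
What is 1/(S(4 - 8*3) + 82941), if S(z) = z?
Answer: 1/82921 ≈ 1.2060e-5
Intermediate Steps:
1/(S(4 - 8*3) + 82941) = 1/((4 - 8*3) + 82941) = 1/((4 - 24) + 82941) = 1/(-20 + 82941) = 1/82921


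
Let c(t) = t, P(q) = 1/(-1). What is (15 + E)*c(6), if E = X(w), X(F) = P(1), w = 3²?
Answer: 84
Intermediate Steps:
w = 9
P(q) = -1
X(F) = -1
E = -1
(15 + E)*c(6) = (15 - 1)*6 = 14*6 = 84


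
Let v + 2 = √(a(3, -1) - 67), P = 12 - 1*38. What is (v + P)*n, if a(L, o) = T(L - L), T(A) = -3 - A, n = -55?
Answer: 1540 - 55*I*√70 ≈ 1540.0 - 460.16*I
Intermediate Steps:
a(L, o) = -3 (a(L, o) = -3 - (L - L) = -3 - 1*0 = -3 + 0 = -3)
P = -26 (P = 12 - 38 = -26)
v = -2 + I*√70 (v = -2 + √(-3 - 67) = -2 + √(-70) = -2 + I*√70 ≈ -2.0 + 8.3666*I)
(v + P)*n = ((-2 + I*√70) - 26)*(-55) = (-28 + I*√70)*(-55) = 1540 - 55*I*√70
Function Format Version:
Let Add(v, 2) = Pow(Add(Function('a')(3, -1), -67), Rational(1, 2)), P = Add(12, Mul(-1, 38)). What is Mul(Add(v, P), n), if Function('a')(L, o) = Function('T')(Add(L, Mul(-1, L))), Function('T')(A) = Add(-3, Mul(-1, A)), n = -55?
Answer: Add(1540, Mul(-55, I, Pow(70, Rational(1, 2)))) ≈ Add(1540.0, Mul(-460.16, I))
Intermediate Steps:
Function('a')(L, o) = -3 (Function('a')(L, o) = Add(-3, Mul(-1, Add(L, Mul(-1, L)))) = Add(-3, Mul(-1, 0)) = Add(-3, 0) = -3)
P = -26 (P = Add(12, -38) = -26)
v = Add(-2, Mul(I, Pow(70, Rational(1, 2)))) (v = Add(-2, Pow(Add(-3, -67), Rational(1, 2))) = Add(-2, Pow(-70, Rational(1, 2))) = Add(-2, Mul(I, Pow(70, Rational(1, 2)))) ≈ Add(-2.0000, Mul(8.3666, I)))
Mul(Add(v, P), n) = Mul(Add(Add(-2, Mul(I, Pow(70, Rational(1, 2)))), -26), -55) = Mul(Add(-28, Mul(I, Pow(70, Rational(1, 2)))), -55) = Add(1540, Mul(-55, I, Pow(70, Rational(1, 2))))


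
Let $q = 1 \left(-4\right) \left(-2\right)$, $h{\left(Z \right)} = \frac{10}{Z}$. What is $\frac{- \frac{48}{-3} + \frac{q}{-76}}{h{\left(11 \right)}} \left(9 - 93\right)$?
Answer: $- \frac{139524}{95} \approx -1468.7$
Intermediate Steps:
$q = 8$ ($q = \left(-4\right) \left(-2\right) = 8$)
$\frac{- \frac{48}{-3} + \frac{q}{-76}}{h{\left(11 \right)}} \left(9 - 93\right) = \frac{- \frac{48}{-3} + \frac{8}{-76}}{10 \cdot \frac{1}{11}} \left(9 - 93\right) = \frac{\left(-48\right) \left(- \frac{1}{3}\right) + 8 \left(- \frac{1}{76}\right)}{10 \cdot \frac{1}{11}} \left(-84\right) = \frac{16 - \frac{2}{19}}{\frac{10}{11}} \left(-84\right) = \frac{302}{19} \cdot \frac{11}{10} \left(-84\right) = \frac{1661}{95} \left(-84\right) = - \frac{139524}{95}$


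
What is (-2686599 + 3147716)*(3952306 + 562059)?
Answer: 2081650445705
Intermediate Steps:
(-2686599 + 3147716)*(3952306 + 562059) = 461117*4514365 = 2081650445705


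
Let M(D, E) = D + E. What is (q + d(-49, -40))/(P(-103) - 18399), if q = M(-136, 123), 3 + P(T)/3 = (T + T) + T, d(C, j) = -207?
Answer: 44/3867 ≈ 0.011378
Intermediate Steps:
P(T) = -9 + 9*T (P(T) = -9 + 3*((T + T) + T) = -9 + 3*(2*T + T) = -9 + 3*(3*T) = -9 + 9*T)
q = -13 (q = -136 + 123 = -13)
(q + d(-49, -40))/(P(-103) - 18399) = (-13 - 207)/((-9 + 9*(-103)) - 18399) = -220/((-9 - 927) - 18399) = -220/(-936 - 18399) = -220/(-19335) = -220*(-1/19335) = 44/3867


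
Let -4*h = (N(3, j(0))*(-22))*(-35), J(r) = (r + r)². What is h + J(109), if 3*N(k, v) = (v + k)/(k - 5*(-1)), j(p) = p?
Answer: 759999/16 ≈ 47500.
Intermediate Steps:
N(k, v) = (k + v)/(3*(5 + k)) (N(k, v) = ((v + k)/(k - 5*(-1)))/3 = ((k + v)/(k + 5))/3 = ((k + v)/(5 + k))/3 = (k + v)/(3*(5 + k)))
J(r) = 4*r² (J(r) = (2*r)² = 4*r²)
h = -385/16 (h = -((3 + 0)/(3*(5 + 3)))*(-22)*(-35)/4 = -((⅓)*3/8)*(-22)*(-35)/4 = -((⅓)*(⅛)*3)*(-22)*(-35)/4 = -(⅛)*(-22)*(-35)/4 = -(-11)*(-35)/16 = -¼*385/4 = -385/16 ≈ -24.063)
h + J(109) = -385/16 + 4*109² = -385/16 + 4*11881 = -385/16 + 47524 = 759999/16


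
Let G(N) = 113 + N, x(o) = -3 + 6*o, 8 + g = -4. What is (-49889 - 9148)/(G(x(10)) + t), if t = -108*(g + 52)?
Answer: 59037/4150 ≈ 14.226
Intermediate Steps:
g = -12 (g = -8 - 4 = -12)
t = -4320 (t = -108*(-12 + 52) = -108*40 = -4320)
(-49889 - 9148)/(G(x(10)) + t) = (-49889 - 9148)/((113 + (-3 + 6*10)) - 4320) = -59037/((113 + (-3 + 60)) - 4320) = -59037/((113 + 57) - 4320) = -59037/(170 - 4320) = -59037/(-4150) = -59037*(-1/4150) = 59037/4150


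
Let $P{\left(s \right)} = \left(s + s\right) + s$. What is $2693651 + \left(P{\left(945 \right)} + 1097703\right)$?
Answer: $3794189$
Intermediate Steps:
$P{\left(s \right)} = 3 s$ ($P{\left(s \right)} = 2 s + s = 3 s$)
$2693651 + \left(P{\left(945 \right)} + 1097703\right) = 2693651 + \left(3 \cdot 945 + 1097703\right) = 2693651 + \left(2835 + 1097703\right) = 2693651 + 1100538 = 3794189$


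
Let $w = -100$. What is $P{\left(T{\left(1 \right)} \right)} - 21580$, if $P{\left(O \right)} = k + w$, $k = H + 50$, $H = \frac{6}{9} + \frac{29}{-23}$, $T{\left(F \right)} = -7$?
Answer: $- \frac{1492511}{69} \approx -21631.0$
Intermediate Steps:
$H = - \frac{41}{69}$ ($H = 6 \cdot \frac{1}{9} + 29 \left(- \frac{1}{23}\right) = \frac{2}{3} - \frac{29}{23} = - \frac{41}{69} \approx -0.5942$)
$k = \frac{3409}{69}$ ($k = - \frac{41}{69} + 50 = \frac{3409}{69} \approx 49.406$)
$P{\left(O \right)} = - \frac{3491}{69}$ ($P{\left(O \right)} = \frac{3409}{69} - 100 = - \frac{3491}{69}$)
$P{\left(T{\left(1 \right)} \right)} - 21580 = - \frac{3491}{69} - 21580 = - \frac{1492511}{69}$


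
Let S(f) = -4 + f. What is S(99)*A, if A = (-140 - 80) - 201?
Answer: -39995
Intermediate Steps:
A = -421 (A = -220 - 201 = -421)
S(99)*A = (-4 + 99)*(-421) = 95*(-421) = -39995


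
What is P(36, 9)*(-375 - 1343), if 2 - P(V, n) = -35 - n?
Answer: -79028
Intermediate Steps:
P(V, n) = 37 + n (P(V, n) = 2 - (-35 - n) = 2 + (35 + n) = 37 + n)
P(36, 9)*(-375 - 1343) = (37 + 9)*(-375 - 1343) = 46*(-1718) = -79028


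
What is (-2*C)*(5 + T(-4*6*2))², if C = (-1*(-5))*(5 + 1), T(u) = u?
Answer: -110940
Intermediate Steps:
C = 30 (C = 5*6 = 30)
(-2*C)*(5 + T(-4*6*2))² = (-2*30)*(5 - 4*6*2)² = -60*(5 - 24*2)² = -60*(5 - 48)² = -60*(-43)² = -60*1849 = -110940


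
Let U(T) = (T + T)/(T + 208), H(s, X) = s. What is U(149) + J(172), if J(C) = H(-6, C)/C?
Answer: 24557/30702 ≈ 0.79985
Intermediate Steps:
U(T) = 2*T/(208 + T) (U(T) = (2*T)/(208 + T) = 2*T/(208 + T))
J(C) = -6/C
U(149) + J(172) = 2*149/(208 + 149) - 6/172 = 2*149/357 - 6*1/172 = 2*149*(1/357) - 3/86 = 298/357 - 3/86 = 24557/30702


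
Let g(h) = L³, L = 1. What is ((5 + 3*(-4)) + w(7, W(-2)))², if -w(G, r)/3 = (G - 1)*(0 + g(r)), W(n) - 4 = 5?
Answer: 625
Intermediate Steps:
W(n) = 9 (W(n) = 4 + 5 = 9)
g(h) = 1 (g(h) = 1³ = 1)
w(G, r) = 3 - 3*G (w(G, r) = -3*(G - 1)*(0 + 1) = -3*(-1 + G) = 3 - 3*G)
((5 + 3*(-4)) + w(7, W(-2)))² = ((5 + 3*(-4)) + (3 - 3*7))² = ((5 - 12) + (3 - 21))² = (-7 - 18)² = (-25)² = 625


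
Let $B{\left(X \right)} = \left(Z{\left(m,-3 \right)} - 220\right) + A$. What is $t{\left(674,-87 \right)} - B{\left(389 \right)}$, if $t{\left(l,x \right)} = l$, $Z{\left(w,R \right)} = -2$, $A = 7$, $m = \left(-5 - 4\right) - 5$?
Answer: $889$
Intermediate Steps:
$m = -14$ ($m = -9 - 5 = -14$)
$B{\left(X \right)} = -215$ ($B{\left(X \right)} = \left(-2 - 220\right) + 7 = -222 + 7 = -215$)
$t{\left(674,-87 \right)} - B{\left(389 \right)} = 674 - -215 = 674 + 215 = 889$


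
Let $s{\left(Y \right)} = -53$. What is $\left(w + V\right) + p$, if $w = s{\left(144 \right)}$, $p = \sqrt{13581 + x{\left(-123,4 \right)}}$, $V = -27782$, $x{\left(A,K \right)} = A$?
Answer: $-27835 + \sqrt{13458} \approx -27719.0$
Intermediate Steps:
$p = \sqrt{13458}$ ($p = \sqrt{13581 - 123} = \sqrt{13458} \approx 116.01$)
$w = -53$
$\left(w + V\right) + p = \left(-53 - 27782\right) + \sqrt{13458} = -27835 + \sqrt{13458}$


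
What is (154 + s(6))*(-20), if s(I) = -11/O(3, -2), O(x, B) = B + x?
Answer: -2860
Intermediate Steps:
s(I) = -11 (s(I) = -11/(-2 + 3) = -11/1 = -11*1 = -11)
(154 + s(6))*(-20) = (154 - 11)*(-20) = 143*(-20) = -2860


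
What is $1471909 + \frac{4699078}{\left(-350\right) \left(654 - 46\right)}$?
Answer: $\frac{156608768061}{106400} \approx 1.4719 \cdot 10^{6}$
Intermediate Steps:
$1471909 + \frac{4699078}{\left(-350\right) \left(654 - 46\right)} = 1471909 + \frac{4699078}{\left(-350\right) 608} = 1471909 + \frac{4699078}{-212800} = 1471909 + 4699078 \left(- \frac{1}{212800}\right) = 1471909 - \frac{2349539}{106400} = \frac{156608768061}{106400}$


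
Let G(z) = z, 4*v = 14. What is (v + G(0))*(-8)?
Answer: -28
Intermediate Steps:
v = 7/2 (v = (¼)*14 = 7/2 ≈ 3.5000)
(v + G(0))*(-8) = (7/2 + 0)*(-8) = (7/2)*(-8) = -28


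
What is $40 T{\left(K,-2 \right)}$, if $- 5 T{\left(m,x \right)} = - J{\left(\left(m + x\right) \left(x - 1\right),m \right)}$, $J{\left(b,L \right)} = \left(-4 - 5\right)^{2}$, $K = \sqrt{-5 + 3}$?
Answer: $648$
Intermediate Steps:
$K = i \sqrt{2}$ ($K = \sqrt{-2} = i \sqrt{2} \approx 1.4142 i$)
$J{\left(b,L \right)} = 81$ ($J{\left(b,L \right)} = \left(-9\right)^{2} = 81$)
$T{\left(m,x \right)} = \frac{81}{5}$ ($T{\left(m,x \right)} = - \frac{\left(-1\right) 81}{5} = \left(- \frac{1}{5}\right) \left(-81\right) = \frac{81}{5}$)
$40 T{\left(K,-2 \right)} = 40 \cdot \frac{81}{5} = 648$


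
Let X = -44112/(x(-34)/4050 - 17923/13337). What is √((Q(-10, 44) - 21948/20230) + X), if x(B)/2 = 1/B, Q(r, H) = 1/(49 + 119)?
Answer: √2548122692015438105271564642810/8810844873180 ≈ 181.17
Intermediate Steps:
Q(r, H) = 1/168
x(B) = 2/B
X = 40505952074400/1234011887 (X = -44112/((2/(-34))/4050 - 17923/13337) = -44112/((2*(-1/34))*(1/4050) - 17923*1/13337) = -44112/(-1/17*1/4050 - 17923/13337) = -44112/(-1/68850 - 17923/13337) = -44112/(-1234011887/918252450) = -44112*(-918252450/1234011887) = 40505952074400/1234011887 ≈ 32825.)
√((Q(-10, 44) - 21948/20230) + X) = √((1/168 - 21948/20230) + 40505952074400/1234011887) = √((1/168 - 21948*1/20230) + 40505952074400/1234011887) = √((1/168 - 10974/10115) + 40505952074400/1234011887) = √(-261931/242760 + 40505952074400/1234011887) = √(9832901699613770203/299568725688120) = √2548122692015438105271564642810/8810844873180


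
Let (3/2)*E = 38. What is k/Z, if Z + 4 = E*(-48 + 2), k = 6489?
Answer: -19467/3508 ≈ -5.5493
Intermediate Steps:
E = 76/3 (E = (⅔)*38 = 76/3 ≈ 25.333)
Z = -3508/3 (Z = -4 + 76*(-48 + 2)/3 = -4 + (76/3)*(-46) = -4 - 3496/3 = -3508/3 ≈ -1169.3)
k/Z = 6489/(-3508/3) = 6489*(-3/3508) = -19467/3508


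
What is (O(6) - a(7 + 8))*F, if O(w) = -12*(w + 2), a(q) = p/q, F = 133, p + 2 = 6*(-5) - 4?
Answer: -62244/5 ≈ -12449.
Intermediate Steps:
p = -36 (p = -2 + (6*(-5) - 4) = -2 + (-30 - 4) = -2 - 34 = -36)
a(q) = -36/q
O(w) = -24 - 12*w (O(w) = -12*(2 + w) = -24 - 12*w)
(O(6) - a(7 + 8))*F = ((-24 - 12*6) - (-36)/(7 + 8))*133 = ((-24 - 72) - (-36)/15)*133 = (-96 - (-36)/15)*133 = (-96 - 1*(-12/5))*133 = (-96 + 12/5)*133 = -468/5*133 = -62244/5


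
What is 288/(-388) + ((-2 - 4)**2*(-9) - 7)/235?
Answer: -49027/22795 ≈ -2.1508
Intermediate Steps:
288/(-388) + ((-2 - 4)**2*(-9) - 7)/235 = 288*(-1/388) + ((-6)**2*(-9) - 7)*(1/235) = -72/97 + (36*(-9) - 7)*(1/235) = -72/97 + (-324 - 7)*(1/235) = -72/97 - 331*1/235 = -72/97 - 331/235 = -49027/22795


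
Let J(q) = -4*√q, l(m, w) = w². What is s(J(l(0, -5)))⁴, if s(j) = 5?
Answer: 625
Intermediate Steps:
s(J(l(0, -5)))⁴ = 5⁴ = 625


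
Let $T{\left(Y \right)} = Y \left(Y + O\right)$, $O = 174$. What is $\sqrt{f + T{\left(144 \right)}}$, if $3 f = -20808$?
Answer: $2 \sqrt{9714} \approx 197.12$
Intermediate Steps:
$f = -6936$ ($f = \frac{1}{3} \left(-20808\right) = -6936$)
$T{\left(Y \right)} = Y \left(174 + Y\right)$ ($T{\left(Y \right)} = Y \left(Y + 174\right) = Y \left(174 + Y\right)$)
$\sqrt{f + T{\left(144 \right)}} = \sqrt{-6936 + 144 \left(174 + 144\right)} = \sqrt{-6936 + 144 \cdot 318} = \sqrt{-6936 + 45792} = \sqrt{38856} = 2 \sqrt{9714}$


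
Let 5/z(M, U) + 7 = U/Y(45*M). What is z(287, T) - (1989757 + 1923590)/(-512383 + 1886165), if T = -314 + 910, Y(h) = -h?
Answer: -444830462997/125015535782 ≈ -3.5582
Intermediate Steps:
T = 596
z(M, U) = 5/(-7 - U/(45*M)) (z(M, U) = 5/(-7 + U/((-45*M))) = 5/(-7 + U*(-1/(45*M))) = 5/(-7 - U/(45*M)))
z(287, T) - (1989757 + 1923590)/(-512383 + 1886165) = -225*287/(596 + 315*287) - (1989757 + 1923590)/(-512383 + 1886165) = -225*287/(596 + 90405) - 3913347/1373782 = -225*287/91001 - 3913347/1373782 = -225*287*1/91001 - 1*3913347/1373782 = -64575/91001 - 3913347/1373782 = -444830462997/125015535782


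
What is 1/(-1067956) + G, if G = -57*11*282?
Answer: -188829572185/1067956 ≈ -1.7681e+5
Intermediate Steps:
G = -176814 (G = -627*282 = -176814)
1/(-1067956) + G = 1/(-1067956) - 176814 = -1/1067956 - 176814 = -188829572185/1067956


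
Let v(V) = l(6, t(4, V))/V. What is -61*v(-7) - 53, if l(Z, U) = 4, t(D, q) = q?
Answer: -127/7 ≈ -18.143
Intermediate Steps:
v(V) = 4/V
-61*v(-7) - 53 = -244/(-7) - 53 = -244*(-1)/7 - 53 = -61*(-4/7) - 53 = 244/7 - 53 = -127/7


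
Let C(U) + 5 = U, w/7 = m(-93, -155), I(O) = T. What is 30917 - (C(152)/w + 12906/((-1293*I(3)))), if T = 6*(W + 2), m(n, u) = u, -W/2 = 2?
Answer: 4130727337/133610 ≈ 30916.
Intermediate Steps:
W = -4 (W = -2*2 = -4)
T = -12 (T = 6*(-4 + 2) = 6*(-2) = -12)
I(O) = -12
w = -1085 (w = 7*(-155) = -1085)
C(U) = -5 + U
30917 - (C(152)/w + 12906/((-1293*I(3)))) = 30917 - ((-5 + 152)/(-1085) + 12906/((-1293*(-12)))) = 30917 - (147*(-1/1085) + 12906/15516) = 30917 - (-21/155 + 12906*(1/15516)) = 30917 - (-21/155 + 717/862) = 30917 - 1*93033/133610 = 30917 - 93033/133610 = 4130727337/133610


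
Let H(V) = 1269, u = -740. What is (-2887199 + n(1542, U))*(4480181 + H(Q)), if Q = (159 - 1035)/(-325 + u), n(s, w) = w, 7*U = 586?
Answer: -90569239580150/7 ≈ -1.2938e+13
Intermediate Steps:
U = 586/7 (U = (⅐)*586 = 586/7 ≈ 83.714)
Q = 292/355 (Q = (159 - 1035)/(-325 - 740) = -876/(-1065) = -876*(-1/1065) = 292/355 ≈ 0.82254)
(-2887199 + n(1542, U))*(4480181 + H(Q)) = (-2887199 + 586/7)*(4480181 + 1269) = -20209807/7*4481450 = -90569239580150/7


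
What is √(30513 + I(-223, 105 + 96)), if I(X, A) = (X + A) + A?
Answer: 2*√7673 ≈ 175.19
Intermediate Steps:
I(X, A) = X + 2*A (I(X, A) = (A + X) + A = X + 2*A)
√(30513 + I(-223, 105 + 96)) = √(30513 + (-223 + 2*(105 + 96))) = √(30513 + (-223 + 2*201)) = √(30513 + (-223 + 402)) = √(30513 + 179) = √30692 = 2*√7673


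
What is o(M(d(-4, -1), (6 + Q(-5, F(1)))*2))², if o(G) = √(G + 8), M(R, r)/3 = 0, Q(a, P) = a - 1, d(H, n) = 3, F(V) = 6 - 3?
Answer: 8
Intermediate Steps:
F(V) = 3
Q(a, P) = -1 + a
M(R, r) = 0 (M(R, r) = 3*0 = 0)
o(G) = √(8 + G)
o(M(d(-4, -1), (6 + Q(-5, F(1)))*2))² = (√(8 + 0))² = (√8)² = (2*√2)² = 8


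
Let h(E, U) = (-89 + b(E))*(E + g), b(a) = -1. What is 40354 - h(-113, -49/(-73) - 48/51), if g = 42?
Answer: 33964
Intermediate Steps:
h(E, U) = -3780 - 90*E (h(E, U) = (-89 - 1)*(E + 42) = -90*(42 + E) = -3780 - 90*E)
40354 - h(-113, -49/(-73) - 48/51) = 40354 - (-3780 - 90*(-113)) = 40354 - (-3780 + 10170) = 40354 - 1*6390 = 40354 - 6390 = 33964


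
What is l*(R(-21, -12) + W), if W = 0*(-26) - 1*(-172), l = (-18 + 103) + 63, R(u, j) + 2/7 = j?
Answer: 165464/7 ≈ 23638.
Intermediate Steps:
R(u, j) = -2/7 + j
l = 148 (l = 85 + 63 = 148)
W = 172 (W = 0 + 172 = 172)
l*(R(-21, -12) + W) = 148*((-2/7 - 12) + 172) = 148*(-86/7 + 172) = 148*(1118/7) = 165464/7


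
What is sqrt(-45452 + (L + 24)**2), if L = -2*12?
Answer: 2*I*sqrt(11363) ≈ 213.19*I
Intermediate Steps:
L = -24
sqrt(-45452 + (L + 24)**2) = sqrt(-45452 + (-24 + 24)**2) = sqrt(-45452 + 0**2) = sqrt(-45452 + 0) = sqrt(-45452) = 2*I*sqrt(11363)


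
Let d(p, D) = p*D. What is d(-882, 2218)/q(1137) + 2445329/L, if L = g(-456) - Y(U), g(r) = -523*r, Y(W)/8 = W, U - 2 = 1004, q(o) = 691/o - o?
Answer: 257861989160471/148873227160 ≈ 1732.1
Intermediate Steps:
q(o) = -o + 691/o
U = 1006 (U = 2 + 1004 = 1006)
Y(W) = 8*W
d(p, D) = D*p
L = 230440 (L = -523*(-456) - 8*1006 = 238488 - 1*8048 = 238488 - 8048 = 230440)
d(-882, 2218)/q(1137) + 2445329/L = (2218*(-882))/(-1*1137 + 691/1137) + 2445329/230440 = -1956276/(-1137 + 691*(1/1137)) + 2445329*(1/230440) = -1956276/(-1137 + 691/1137) + 2445329/230440 = -1956276/(-1292078/1137) + 2445329/230440 = -1956276*(-1137/1292078) + 2445329/230440 = 1112142906/646039 + 2445329/230440 = 257861989160471/148873227160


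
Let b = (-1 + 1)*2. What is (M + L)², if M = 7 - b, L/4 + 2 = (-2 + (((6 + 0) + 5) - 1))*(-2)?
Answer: 4225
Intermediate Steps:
L = -72 (L = -8 + 4*((-2 + (((6 + 0) + 5) - 1))*(-2)) = -8 + 4*((-2 + ((6 + 5) - 1))*(-2)) = -8 + 4*((-2 + (11 - 1))*(-2)) = -8 + 4*((-2 + 10)*(-2)) = -8 + 4*(8*(-2)) = -8 + 4*(-16) = -8 - 64 = -72)
b = 0 (b = 0*2 = 0)
M = 7 (M = 7 - 1*0 = 7 + 0 = 7)
(M + L)² = (7 - 72)² = (-65)² = 4225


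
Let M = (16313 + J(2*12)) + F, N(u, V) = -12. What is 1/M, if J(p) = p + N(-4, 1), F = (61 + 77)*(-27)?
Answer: 1/12599 ≈ 7.9371e-5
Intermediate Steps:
F = -3726 (F = 138*(-27) = -3726)
J(p) = -12 + p (J(p) = p - 12 = -12 + p)
M = 12599 (M = (16313 + (-12 + 2*12)) - 3726 = (16313 + (-12 + 24)) - 3726 = (16313 + 12) - 3726 = 16325 - 3726 = 12599)
1/M = 1/12599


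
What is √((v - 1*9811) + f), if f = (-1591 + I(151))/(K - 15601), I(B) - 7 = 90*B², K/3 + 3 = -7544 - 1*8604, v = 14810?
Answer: 2*√1273695534610/32027 ≈ 70.477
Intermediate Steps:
K = -48453 (K = -9 + 3*(-7544 - 1*8604) = -9 + 3*(-7544 - 8604) = -9 + 3*(-16148) = -9 - 48444 = -48453)
I(B) = 7 + 90*B²
f = -1025253/32027 (f = (-1591 + (7 + 90*151²))/(-48453 - 15601) = (-1591 + (7 + 90*22801))/(-64054) = (-1591 + (7 + 2052090))*(-1/64054) = (-1591 + 2052097)*(-1/64054) = 2050506*(-1/64054) = -1025253/32027 ≈ -32.012)
√((v - 1*9811) + f) = √((14810 - 1*9811) - 1025253/32027) = √((14810 - 9811) - 1025253/32027) = √(4999 - 1025253/32027) = √(159077720/32027) = 2*√1273695534610/32027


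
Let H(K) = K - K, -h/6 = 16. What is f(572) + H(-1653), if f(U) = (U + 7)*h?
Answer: -55584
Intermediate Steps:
h = -96 (h = -6*16 = -96)
f(U) = -672 - 96*U (f(U) = (U + 7)*(-96) = (7 + U)*(-96) = -672 - 96*U)
H(K) = 0
f(572) + H(-1653) = (-672 - 96*572) + 0 = (-672 - 54912) + 0 = -55584 + 0 = -55584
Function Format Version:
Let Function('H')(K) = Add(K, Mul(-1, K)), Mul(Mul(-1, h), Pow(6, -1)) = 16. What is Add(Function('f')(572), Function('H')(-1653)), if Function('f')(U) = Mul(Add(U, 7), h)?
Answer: -55584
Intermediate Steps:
h = -96 (h = Mul(-6, 16) = -96)
Function('f')(U) = Add(-672, Mul(-96, U)) (Function('f')(U) = Mul(Add(U, 7), -96) = Mul(Add(7, U), -96) = Add(-672, Mul(-96, U)))
Function('H')(K) = 0
Add(Function('f')(572), Function('H')(-1653)) = Add(Add(-672, Mul(-96, 572)), 0) = Add(Add(-672, -54912), 0) = Add(-55584, 0) = -55584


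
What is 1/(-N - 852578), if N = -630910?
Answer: -1/221668 ≈ -4.5113e-6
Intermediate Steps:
1/(-N - 852578) = 1/(-1*(-630910) - 852578) = 1/(630910 - 852578) = 1/(-221668) = -1/221668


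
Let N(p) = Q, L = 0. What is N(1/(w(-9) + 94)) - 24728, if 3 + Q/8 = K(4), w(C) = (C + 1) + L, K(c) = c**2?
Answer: -24624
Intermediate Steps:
w(C) = 1 + C (w(C) = (C + 1) + 0 = (1 + C) + 0 = 1 + C)
Q = 104 (Q = -24 + 8*4**2 = -24 + 8*16 = -24 + 128 = 104)
N(p) = 104
N(1/(w(-9) + 94)) - 24728 = 104 - 24728 = -24624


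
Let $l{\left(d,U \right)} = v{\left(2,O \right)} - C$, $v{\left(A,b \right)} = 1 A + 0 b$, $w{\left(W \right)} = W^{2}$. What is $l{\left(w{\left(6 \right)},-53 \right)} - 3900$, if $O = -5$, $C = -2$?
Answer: $-3896$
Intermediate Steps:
$v{\left(A,b \right)} = A$ ($v{\left(A,b \right)} = A + 0 = A$)
$l{\left(d,U \right)} = 4$ ($l{\left(d,U \right)} = 2 - -2 = 2 + 2 = 4$)
$l{\left(w{\left(6 \right)},-53 \right)} - 3900 = 4 - 3900 = -3896$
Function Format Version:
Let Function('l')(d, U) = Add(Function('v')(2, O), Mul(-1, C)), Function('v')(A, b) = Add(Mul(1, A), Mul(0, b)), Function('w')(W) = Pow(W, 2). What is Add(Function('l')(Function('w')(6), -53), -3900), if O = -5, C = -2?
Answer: -3896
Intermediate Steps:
Function('v')(A, b) = A (Function('v')(A, b) = Add(A, 0) = A)
Function('l')(d, U) = 4 (Function('l')(d, U) = Add(2, Mul(-1, -2)) = Add(2, 2) = 4)
Add(Function('l')(Function('w')(6), -53), -3900) = Add(4, -3900) = -3896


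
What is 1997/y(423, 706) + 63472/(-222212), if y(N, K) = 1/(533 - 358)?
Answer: 19414368807/55553 ≈ 3.4947e+5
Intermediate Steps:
y(N, K) = 1/175
1997/y(423, 706) + 63472/(-222212) = 1997/(1/175) + 63472/(-222212) = 1997*175 + 63472*(-1/222212) = 349475 - 15868/55553 = 19414368807/55553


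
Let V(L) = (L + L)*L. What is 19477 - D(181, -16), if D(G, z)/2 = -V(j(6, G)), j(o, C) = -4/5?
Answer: 486989/25 ≈ 19480.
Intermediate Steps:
j(o, C) = -⅘ (j(o, C) = -4*⅕ = -⅘)
V(L) = 2*L² (V(L) = (2*L)*L = 2*L²)
D(G, z) = -64/25 (D(G, z) = 2*(-2*(-⅘)²) = 2*(-2*16/25) = 2*(-1*32/25) = 2*(-32/25) = -64/25)
19477 - D(181, -16) = 19477 - 1*(-64/25) = 19477 + 64/25 = 486989/25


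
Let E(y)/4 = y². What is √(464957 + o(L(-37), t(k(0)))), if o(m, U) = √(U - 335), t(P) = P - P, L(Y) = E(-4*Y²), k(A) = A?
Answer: √(464957 + I*√335) ≈ 681.88 + 0.01*I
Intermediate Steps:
E(y) = 4*y²
L(Y) = 64*Y⁴ (L(Y) = 4*(-4*Y²)² = 4*(16*Y⁴) = 64*Y⁴)
t(P) = 0
o(m, U) = √(-335 + U)
√(464957 + o(L(-37), t(k(0)))) = √(464957 + √(-335 + 0)) = √(464957 + √(-335)) = √(464957 + I*√335)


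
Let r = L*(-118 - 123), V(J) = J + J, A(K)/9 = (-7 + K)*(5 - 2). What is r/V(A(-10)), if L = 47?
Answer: 11327/918 ≈ 12.339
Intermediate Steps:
A(K) = -189 + 27*K (A(K) = 9*((-7 + K)*(5 - 2)) = 9*((-7 + K)*3) = 9*(-21 + 3*K) = -189 + 27*K)
V(J) = 2*J
r = -11327 (r = 47*(-118 - 123) = 47*(-241) = -11327)
r/V(A(-10)) = -11327*1/(2*(-189 + 27*(-10))) = -11327*1/(2*(-189 - 270)) = -11327/(2*(-459)) = -11327/(-918) = -11327*(-1/918) = 11327/918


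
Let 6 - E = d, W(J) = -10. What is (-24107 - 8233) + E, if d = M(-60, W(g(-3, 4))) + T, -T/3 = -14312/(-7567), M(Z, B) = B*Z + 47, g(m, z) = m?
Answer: -249524291/7567 ≈ -32975.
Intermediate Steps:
M(Z, B) = 47 + B*Z
T = -42936/7567 (T = -(-42936)/(-7567) = -(-42936)*(-1)/7567 = -3*14312/7567 = -42936/7567 ≈ -5.6741)
d = 4852913/7567 (d = (47 - 10*(-60)) - 42936/7567 = (47 + 600) - 42936/7567 = 647 - 42936/7567 = 4852913/7567 ≈ 641.33)
E = -4807511/7567 (E = 6 - 1*4852913/7567 = 6 - 4852913/7567 = -4807511/7567 ≈ -635.33)
(-24107 - 8233) + E = (-24107 - 8233) - 4807511/7567 = -32340 - 4807511/7567 = -249524291/7567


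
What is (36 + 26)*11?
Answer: 682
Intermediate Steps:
(36 + 26)*11 = 62*11 = 682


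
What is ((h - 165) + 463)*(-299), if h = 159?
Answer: -136643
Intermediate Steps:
((h - 165) + 463)*(-299) = ((159 - 165) + 463)*(-299) = (-6 + 463)*(-299) = 457*(-299) = -136643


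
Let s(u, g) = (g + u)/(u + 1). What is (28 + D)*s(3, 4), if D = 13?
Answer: 287/4 ≈ 71.750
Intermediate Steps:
s(u, g) = (g + u)/(1 + u)
(28 + D)*s(3, 4) = (28 + 13)*((4 + 3)/(1 + 3)) = 41*(7/4) = 287/4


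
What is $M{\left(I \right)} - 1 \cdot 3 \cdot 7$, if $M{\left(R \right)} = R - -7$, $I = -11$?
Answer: $-25$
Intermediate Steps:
$M{\left(R \right)} = 7 + R$ ($M{\left(R \right)} = R + 7 = 7 + R$)
$M{\left(I \right)} - 1 \cdot 3 \cdot 7 = \left(7 - 11\right) - 1 \cdot 3 \cdot 7 = -4 - 3 \cdot 7 = -4 - 21 = -25$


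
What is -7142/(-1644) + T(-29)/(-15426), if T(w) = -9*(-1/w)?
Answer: 44375237/10214583 ≈ 4.3443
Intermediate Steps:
T(w) = 9/w (T(w) = -(-9)/w = 9/w)
-7142/(-1644) + T(-29)/(-15426) = -7142/(-1644) + (9/(-29))/(-15426) = -7142*(-1/1644) + (9*(-1/29))*(-1/15426) = 3571/822 - 9/29*(-1/15426) = 3571/822 + 1/49706 = 44375237/10214583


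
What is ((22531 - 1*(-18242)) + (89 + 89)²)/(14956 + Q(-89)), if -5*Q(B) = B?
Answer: 362285/74869 ≈ 4.8389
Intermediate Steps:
Q(B) = -B/5
((22531 - 1*(-18242)) + (89 + 89)²)/(14956 + Q(-89)) = ((22531 - 1*(-18242)) + (89 + 89)²)/(14956 - ⅕*(-89)) = ((22531 + 18242) + 178²)/(14956 + 89/5) = (40773 + 31684)/(74869/5) = 72457*(5/74869) = 362285/74869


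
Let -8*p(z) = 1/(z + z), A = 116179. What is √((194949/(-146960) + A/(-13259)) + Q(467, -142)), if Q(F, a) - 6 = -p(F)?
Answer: I*√211600802741280669518010/227492353220 ≈ 2.022*I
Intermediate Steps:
p(z) = -1/(16*z) (p(z) = -1/(8*(z + z)) = -1/(2*z)/8 = -1/(16*z))
Q(F, a) = 6 + 1/(16*F) (Q(F, a) = 6 - (-1)/(16*F) = 6 + 1/(16*F))
√((194949/(-146960) + A/(-13259)) + Q(467, -142)) = √((194949/(-146960) + 116179/(-13259)) + (6 + (1/16)/467)) = √((194949*(-1/146960) + 116179*(-1/13259)) + (6 + (1/16)*(1/467))) = √((-194949/146960 - 116179/13259) + (6 + 1/7472)) = √(-19658494631/1948542640 + 44833/7472) = √(-1860289365741/454984706440) = I*√211600802741280669518010/227492353220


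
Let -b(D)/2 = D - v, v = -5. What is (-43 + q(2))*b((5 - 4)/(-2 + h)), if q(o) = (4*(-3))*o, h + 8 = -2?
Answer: 3953/6 ≈ 658.83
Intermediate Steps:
h = -10 (h = -8 - 2 = -10)
q(o) = -12*o
b(D) = -10 - 2*D (b(D) = -2*(D - 1*(-5)) = -2*(D + 5) = -2*(5 + D) = -10 - 2*D)
(-43 + q(2))*b((5 - 4)/(-2 + h)) = (-43 - 12*2)*(-10 - 2*(5 - 4)/(-2 - 10)) = (-43 - 24)*(-10 - 2/(-12)) = -67*(-10 - 2*(-1)/12) = -67*(-10 - 2*(-1/12)) = -67*(-10 + 1/6) = -67*(-59/6) = 3953/6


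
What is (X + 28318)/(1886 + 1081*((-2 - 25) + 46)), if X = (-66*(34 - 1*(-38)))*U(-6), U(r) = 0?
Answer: 28318/22425 ≈ 1.2628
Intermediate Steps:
X = 0 (X = -66*(34 - 1*(-38))*0 = -66*(34 + 38)*0 = -66*72*0 = -4752*0 = 0)
(X + 28318)/(1886 + 1081*((-2 - 25) + 46)) = (0 + 28318)/(1886 + 1081*((-2 - 25) + 46)) = 28318/(1886 + 1081*(-27 + 46)) = 28318/(1886 + 1081*19) = 28318/(1886 + 20539) = 28318/22425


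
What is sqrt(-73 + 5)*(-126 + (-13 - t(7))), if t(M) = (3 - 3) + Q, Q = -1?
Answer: -276*I*sqrt(17) ≈ -1138.0*I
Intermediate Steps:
t(M) = -1 (t(M) = (3 - 3) - 1 = 0 - 1 = -1)
sqrt(-73 + 5)*(-126 + (-13 - t(7))) = sqrt(-73 + 5)*(-126 + (-13 - 1*(-1))) = sqrt(-68)*(-126 + (-13 + 1)) = (2*I*sqrt(17))*(-126 - 12) = (2*I*sqrt(17))*(-138) = -276*I*sqrt(17)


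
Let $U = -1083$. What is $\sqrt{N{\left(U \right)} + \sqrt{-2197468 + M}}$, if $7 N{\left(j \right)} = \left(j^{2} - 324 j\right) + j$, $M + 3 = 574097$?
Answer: $\frac{\sqrt{10658886 + 49 i \sqrt{1623374}}}{7} \approx 466.4 + 1.3659 i$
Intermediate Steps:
$M = 574094$ ($M = -3 + 574097 = 574094$)
$N{\left(j \right)} = - \frac{323 j}{7} + \frac{j^{2}}{7}$ ($N{\left(j \right)} = \frac{\left(j^{2} - 324 j\right) + j}{7} = \frac{j^{2} - 323 j}{7} = - \frac{323 j}{7} + \frac{j^{2}}{7}$)
$\sqrt{N{\left(U \right)} + \sqrt{-2197468 + M}} = \sqrt{\frac{1}{7} \left(-1083\right) \left(-323 - 1083\right) + \sqrt{-2197468 + 574094}} = \sqrt{\frac{1}{7} \left(-1083\right) \left(-1406\right) + \sqrt{-1623374}} = \sqrt{\frac{1522698}{7} + i \sqrt{1623374}}$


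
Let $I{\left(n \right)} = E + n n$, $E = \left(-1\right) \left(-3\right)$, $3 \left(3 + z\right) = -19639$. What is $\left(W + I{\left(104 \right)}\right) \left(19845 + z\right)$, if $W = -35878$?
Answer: $-333176111$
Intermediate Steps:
$z = - \frac{19648}{3}$ ($z = -3 + \frac{1}{3} \left(-19639\right) = -3 - \frac{19639}{3} = - \frac{19648}{3} \approx -6549.3$)
$E = 3$
$I{\left(n \right)} = 3 + n^{2}$ ($I{\left(n \right)} = 3 + n n = 3 + n^{2}$)
$\left(W + I{\left(104 \right)}\right) \left(19845 + z\right) = \left(-35878 + \left(3 + 104^{2}\right)\right) \left(19845 - \frac{19648}{3}\right) = \left(-35878 + \left(3 + 10816\right)\right) \frac{39887}{3} = \left(-35878 + 10819\right) \frac{39887}{3} = \left(-25059\right) \frac{39887}{3} = -333176111$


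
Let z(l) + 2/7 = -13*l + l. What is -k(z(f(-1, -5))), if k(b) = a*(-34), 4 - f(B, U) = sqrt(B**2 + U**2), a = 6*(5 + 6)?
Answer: 2244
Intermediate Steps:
a = 66 (a = 6*11 = 66)
f(B, U) = 4 - sqrt(B**2 + U**2)
z(l) = -2/7 - 12*l (z(l) = -2/7 + (-13*l + l) = -2/7 - 12*l)
k(b) = -2244 (k(b) = 66*(-34) = -2244)
-k(z(f(-1, -5))) = -1*(-2244) = 2244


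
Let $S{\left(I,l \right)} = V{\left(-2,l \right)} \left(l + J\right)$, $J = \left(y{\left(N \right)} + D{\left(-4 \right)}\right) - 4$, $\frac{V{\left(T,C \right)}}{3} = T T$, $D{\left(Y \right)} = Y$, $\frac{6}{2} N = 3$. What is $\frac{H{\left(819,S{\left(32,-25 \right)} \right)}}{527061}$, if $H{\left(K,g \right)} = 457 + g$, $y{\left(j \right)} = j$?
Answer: $\frac{73}{527061} \approx 0.0001385$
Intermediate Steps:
$N = 1$ ($N = \frac{1}{3} \cdot 3 = 1$)
$V{\left(T,C \right)} = 3 T^{2}$ ($V{\left(T,C \right)} = 3 T T = 3 T^{2}$)
$J = -7$ ($J = \left(1 - 4\right) - 4 = -3 - 4 = -7$)
$S{\left(I,l \right)} = -84 + 12 l$ ($S{\left(I,l \right)} = 3 \left(-2\right)^{2} \left(l - 7\right) = 3 \cdot 4 \left(-7 + l\right) = 12 \left(-7 + l\right) = -84 + 12 l$)
$\frac{H{\left(819,S{\left(32,-25 \right)} \right)}}{527061} = \frac{457 + \left(-84 + 12 \left(-25\right)\right)}{527061} = \left(457 - 384\right) \frac{1}{527061} = 73 \cdot \frac{1}{527061} = \frac{73}{527061}$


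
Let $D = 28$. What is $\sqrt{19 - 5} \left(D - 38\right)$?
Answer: $- 10 \sqrt{14} \approx -37.417$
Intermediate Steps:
$\sqrt{19 - 5} \left(D - 38\right) = \sqrt{19 - 5} \left(28 - 38\right) = \sqrt{14} \left(-10\right) = - 10 \sqrt{14}$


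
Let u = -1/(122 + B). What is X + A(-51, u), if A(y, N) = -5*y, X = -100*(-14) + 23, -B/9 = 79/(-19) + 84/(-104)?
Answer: 1678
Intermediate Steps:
B = 22077/494 (B = -9*(79/(-19) + 84/(-104)) = -9*(79*(-1/19) + 84*(-1/104)) = -9*(-79/19 - 21/26) = -9*(-2453/494) = 22077/494 ≈ 44.690)
X = 1423 (X = 1400 + 23 = 1423)
u = -494/82345 (u = -1/(122 + 22077/494) = -1/82345/494 = -1*494/82345 = -494/82345 ≈ -0.0059991)
X + A(-51, u) = 1423 - 5*(-51) = 1423 + 255 = 1678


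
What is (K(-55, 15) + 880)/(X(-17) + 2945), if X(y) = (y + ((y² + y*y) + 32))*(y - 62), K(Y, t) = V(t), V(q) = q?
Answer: -895/43902 ≈ -0.020386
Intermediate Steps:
K(Y, t) = t
X(y) = (-62 + y)*(32 + y + 2*y²) (X(y) = (y + ((y² + y²) + 32))*(-62 + y) = (y + (2*y² + 32))*(-62 + y) = (y + (32 + 2*y²))*(-62 + y) = (32 + y + 2*y²)*(-62 + y) = (-62 + y)*(32 + y + 2*y²))
(K(-55, 15) + 880)/(X(-17) + 2945) = (15 + 880)/((-1984 - 123*(-17)² - 30*(-17) + 2*(-17)³) + 2945) = 895/((-1984 - 123*289 + 510 + 2*(-4913)) + 2945) = 895/((-1984 - 35547 + 510 - 9826) + 2945) = 895/(-46847 + 2945) = 895/(-43902) = 895*(-1/43902) = -895/43902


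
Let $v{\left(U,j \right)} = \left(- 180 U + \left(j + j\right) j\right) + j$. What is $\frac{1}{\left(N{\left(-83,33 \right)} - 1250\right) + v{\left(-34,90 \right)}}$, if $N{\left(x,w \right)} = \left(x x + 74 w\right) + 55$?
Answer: $\frac{1}{30546} \approx 3.2738 \cdot 10^{-5}$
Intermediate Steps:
$N{\left(x,w \right)} = 55 + x^{2} + 74 w$ ($N{\left(x,w \right)} = \left(x^{2} + 74 w\right) + 55 = 55 + x^{2} + 74 w$)
$v{\left(U,j \right)} = j - 180 U + 2 j^{2}$ ($v{\left(U,j \right)} = \left(- 180 U + 2 j j\right) + j = \left(- 180 U + 2 j^{2}\right) + j = j - 180 U + 2 j^{2}$)
$\frac{1}{\left(N{\left(-83,33 \right)} - 1250\right) + v{\left(-34,90 \right)}} = \frac{1}{\left(\left(55 + \left(-83\right)^{2} + 74 \cdot 33\right) - 1250\right) + \left(90 - -6120 + 2 \cdot 90^{2}\right)} = \frac{1}{\left(\left(55 + 6889 + 2442\right) - 1250\right) + \left(90 + 6120 + 2 \cdot 8100\right)} = \frac{1}{\left(9386 - 1250\right) + \left(90 + 6120 + 16200\right)} = \frac{1}{8136 + 22410} = \frac{1}{30546}$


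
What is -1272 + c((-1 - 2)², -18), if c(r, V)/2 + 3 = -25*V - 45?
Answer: -468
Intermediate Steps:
c(r, V) = -96 - 50*V (c(r, V) = -6 + 2*(-25*V - 45) = -6 + 2*(-45 - 25*V) = -6 + (-90 - 50*V) = -96 - 50*V)
-1272 + c((-1 - 2)², -18) = -1272 + (-96 - 50*(-18)) = -1272 + (-96 + 900) = -1272 + 804 = -468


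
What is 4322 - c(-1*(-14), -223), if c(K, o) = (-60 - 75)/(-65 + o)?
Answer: 138289/32 ≈ 4321.5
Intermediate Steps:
c(K, o) = -135/(-65 + o)
4322 - c(-1*(-14), -223) = 4322 - (-135)/(-65 - 223) = 4322 - (-135)/(-288) = 4322 - (-135)*(-1)/288 = 4322 - 1*15/32 = 4322 - 15/32 = 138289/32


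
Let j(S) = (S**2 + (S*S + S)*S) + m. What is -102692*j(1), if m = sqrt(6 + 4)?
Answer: -308076 - 102692*sqrt(10) ≈ -6.3282e+5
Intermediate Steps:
m = sqrt(10) ≈ 3.1623
j(S) = sqrt(10) + S**2 + S*(S + S**2) (j(S) = (S**2 + (S*S + S)*S) + sqrt(10) = (S**2 + (S**2 + S)*S) + sqrt(10) = (S**2 + (S + S**2)*S) + sqrt(10) = (S**2 + S*(S + S**2)) + sqrt(10) = sqrt(10) + S**2 + S*(S + S**2))
-102692*j(1) = -102692*(sqrt(10) + 1**3 + 2*1**2) = -102692*(sqrt(10) + 1 + 2*1) = -102692*(sqrt(10) + 1 + 2) = -102692*(3 + sqrt(10)) = -308076 - 102692*sqrt(10)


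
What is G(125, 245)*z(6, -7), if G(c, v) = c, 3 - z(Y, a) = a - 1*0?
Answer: 1250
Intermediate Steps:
z(Y, a) = 3 - a (z(Y, a) = 3 - (a - 1*0) = 3 - (a + 0) = 3 - a)
G(125, 245)*z(6, -7) = 125*(3 - 1*(-7)) = 125*(3 + 7) = 125*10 = 1250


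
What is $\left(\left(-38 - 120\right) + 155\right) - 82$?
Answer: $-85$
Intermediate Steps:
$\left(\left(-38 - 120\right) + 155\right) - 82 = \left(-158 + 155\right) - 82 = -3 - 82 = -85$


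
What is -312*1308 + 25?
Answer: -408071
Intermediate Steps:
-312*1308 + 25 = -408096 + 25 = -408071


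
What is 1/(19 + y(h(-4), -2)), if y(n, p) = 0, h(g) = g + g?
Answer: 1/19 ≈ 0.052632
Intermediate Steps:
h(g) = 2*g
1/(19 + y(h(-4), -2)) = 1/(19 + 0) = 1/19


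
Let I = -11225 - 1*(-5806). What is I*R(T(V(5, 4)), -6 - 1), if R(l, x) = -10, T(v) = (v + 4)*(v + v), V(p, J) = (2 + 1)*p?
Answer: 54190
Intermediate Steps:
V(p, J) = 3*p
T(v) = 2*v*(4 + v) (T(v) = (4 + v)*(2*v) = 2*v*(4 + v))
I = -5419 (I = -11225 + 5806 = -5419)
I*R(T(V(5, 4)), -6 - 1) = -5419*(-10) = 54190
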